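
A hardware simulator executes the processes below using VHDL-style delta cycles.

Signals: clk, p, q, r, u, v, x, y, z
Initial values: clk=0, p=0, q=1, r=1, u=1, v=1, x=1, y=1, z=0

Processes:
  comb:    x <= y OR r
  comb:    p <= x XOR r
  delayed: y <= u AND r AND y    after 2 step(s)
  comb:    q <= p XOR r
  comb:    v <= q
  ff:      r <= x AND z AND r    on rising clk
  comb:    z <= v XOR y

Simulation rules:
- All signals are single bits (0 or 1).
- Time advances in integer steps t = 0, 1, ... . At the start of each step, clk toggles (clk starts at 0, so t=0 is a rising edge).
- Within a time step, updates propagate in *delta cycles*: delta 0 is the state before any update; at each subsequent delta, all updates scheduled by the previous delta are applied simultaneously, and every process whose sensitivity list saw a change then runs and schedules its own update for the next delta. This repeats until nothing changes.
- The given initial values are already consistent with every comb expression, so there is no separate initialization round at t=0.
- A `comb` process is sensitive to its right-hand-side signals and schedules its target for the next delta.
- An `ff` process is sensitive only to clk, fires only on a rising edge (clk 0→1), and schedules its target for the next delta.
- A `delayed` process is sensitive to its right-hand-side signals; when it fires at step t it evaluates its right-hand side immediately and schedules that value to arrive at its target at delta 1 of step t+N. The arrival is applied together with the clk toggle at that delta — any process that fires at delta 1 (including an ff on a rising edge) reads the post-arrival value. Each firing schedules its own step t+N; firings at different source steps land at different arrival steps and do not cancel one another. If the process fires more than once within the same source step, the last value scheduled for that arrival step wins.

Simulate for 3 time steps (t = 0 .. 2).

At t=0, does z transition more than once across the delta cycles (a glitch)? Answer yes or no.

t0.Δ0 clk=0 y=1 q=1 p=0 v=1 u=1 z=0 x=1 r=1
t0.Δ1 clk=1 y=1 q=1 p=0 v=1 u=1 z=0 x=1 r=1
t0.Δ2 clk=1 y=1 q=1 p=0 v=1 u=1 z=0 x=1 r=0
t0.Δ3 clk=1 y=1 q=0 p=1 v=1 u=1 z=0 x=1 r=0
t0.Δ4 clk=1 y=1 q=1 p=1 v=0 u=1 z=0 x=1 r=0
t0.Δ5 clk=1 y=1 q=1 p=1 v=1 u=1 z=1 x=1 r=0
t0.Δ6 clk=1 y=1 q=1 p=1 v=1 u=1 z=0 x=1 r=0
t1.Δ0 clk=1 y=1 q=1 p=1 v=1 u=1 z=0 x=1 r=0
t1.Δ1 clk=0 y=1 q=1 p=1 v=1 u=1 z=0 x=1 r=0
t2.Δ0 clk=0 y=1 q=1 p=1 v=1 u=1 z=0 x=1 r=0
t2.Δ1 clk=1 y=0 q=1 p=1 v=1 u=1 z=0 x=1 r=0
t2.Δ2 clk=1 y=0 q=1 p=1 v=1 u=1 z=1 x=0 r=0
t2.Δ3 clk=1 y=0 q=1 p=0 v=1 u=1 z=1 x=0 r=0
t2.Δ4 clk=1 y=0 q=0 p=0 v=1 u=1 z=1 x=0 r=0
t2.Δ5 clk=1 y=0 q=0 p=0 v=0 u=1 z=1 x=0 r=0
t2.Δ6 clk=1 y=0 q=0 p=0 v=0 u=1 z=0 x=0 r=0

yes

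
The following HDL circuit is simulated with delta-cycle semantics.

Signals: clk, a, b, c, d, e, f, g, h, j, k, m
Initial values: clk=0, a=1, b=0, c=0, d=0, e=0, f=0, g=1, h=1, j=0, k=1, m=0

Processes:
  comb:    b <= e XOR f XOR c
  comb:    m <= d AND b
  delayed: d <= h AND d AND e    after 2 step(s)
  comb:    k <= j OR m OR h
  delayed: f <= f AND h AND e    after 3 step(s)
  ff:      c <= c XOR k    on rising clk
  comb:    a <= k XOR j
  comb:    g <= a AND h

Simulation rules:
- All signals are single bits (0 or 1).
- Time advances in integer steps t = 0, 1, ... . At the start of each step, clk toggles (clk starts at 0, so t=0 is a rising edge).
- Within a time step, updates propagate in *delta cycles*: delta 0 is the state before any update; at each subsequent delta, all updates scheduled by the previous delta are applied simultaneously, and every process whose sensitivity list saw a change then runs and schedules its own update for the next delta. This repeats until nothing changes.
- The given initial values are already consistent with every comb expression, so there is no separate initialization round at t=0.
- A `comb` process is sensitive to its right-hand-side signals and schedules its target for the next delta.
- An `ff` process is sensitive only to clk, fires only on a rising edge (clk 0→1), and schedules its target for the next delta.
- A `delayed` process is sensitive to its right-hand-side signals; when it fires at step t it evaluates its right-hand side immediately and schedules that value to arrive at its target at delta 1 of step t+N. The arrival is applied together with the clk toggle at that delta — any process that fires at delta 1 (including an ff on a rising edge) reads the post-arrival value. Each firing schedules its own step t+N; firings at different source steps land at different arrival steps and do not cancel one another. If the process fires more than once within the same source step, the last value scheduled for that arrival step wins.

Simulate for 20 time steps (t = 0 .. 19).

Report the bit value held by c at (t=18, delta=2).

t0.Δ0 h=1 f=0 k=1 clk=0 j=0 e=0 a=1 m=0 d=0 g=1 c=0 b=0
t0.Δ1 h=1 f=0 k=1 clk=1 j=0 e=0 a=1 m=0 d=0 g=1 c=0 b=0
t0.Δ2 h=1 f=0 k=1 clk=1 j=0 e=0 a=1 m=0 d=0 g=1 c=1 b=0
t0.Δ3 h=1 f=0 k=1 clk=1 j=0 e=0 a=1 m=0 d=0 g=1 c=1 b=1
t1.Δ0 h=1 f=0 k=1 clk=1 j=0 e=0 a=1 m=0 d=0 g=1 c=1 b=1
t1.Δ1 h=1 f=0 k=1 clk=0 j=0 e=0 a=1 m=0 d=0 g=1 c=1 b=1
t2.Δ0 h=1 f=0 k=1 clk=0 j=0 e=0 a=1 m=0 d=0 g=1 c=1 b=1
t2.Δ1 h=1 f=0 k=1 clk=1 j=0 e=0 a=1 m=0 d=0 g=1 c=1 b=1
t2.Δ2 h=1 f=0 k=1 clk=1 j=0 e=0 a=1 m=0 d=0 g=1 c=0 b=1
t2.Δ3 h=1 f=0 k=1 clk=1 j=0 e=0 a=1 m=0 d=0 g=1 c=0 b=0
t3.Δ0 h=1 f=0 k=1 clk=1 j=0 e=0 a=1 m=0 d=0 g=1 c=0 b=0
t3.Δ1 h=1 f=0 k=1 clk=0 j=0 e=0 a=1 m=0 d=0 g=1 c=0 b=0
t4.Δ0 h=1 f=0 k=1 clk=0 j=0 e=0 a=1 m=0 d=0 g=1 c=0 b=0
t4.Δ1 h=1 f=0 k=1 clk=1 j=0 e=0 a=1 m=0 d=0 g=1 c=0 b=0
t4.Δ2 h=1 f=0 k=1 clk=1 j=0 e=0 a=1 m=0 d=0 g=1 c=1 b=0
t4.Δ3 h=1 f=0 k=1 clk=1 j=0 e=0 a=1 m=0 d=0 g=1 c=1 b=1
t5.Δ0 h=1 f=0 k=1 clk=1 j=0 e=0 a=1 m=0 d=0 g=1 c=1 b=1
t5.Δ1 h=1 f=0 k=1 clk=0 j=0 e=0 a=1 m=0 d=0 g=1 c=1 b=1
t6.Δ0 h=1 f=0 k=1 clk=0 j=0 e=0 a=1 m=0 d=0 g=1 c=1 b=1
t6.Δ1 h=1 f=0 k=1 clk=1 j=0 e=0 a=1 m=0 d=0 g=1 c=1 b=1
t6.Δ2 h=1 f=0 k=1 clk=1 j=0 e=0 a=1 m=0 d=0 g=1 c=0 b=1
t6.Δ3 h=1 f=0 k=1 clk=1 j=0 e=0 a=1 m=0 d=0 g=1 c=0 b=0
t7.Δ0 h=1 f=0 k=1 clk=1 j=0 e=0 a=1 m=0 d=0 g=1 c=0 b=0
t7.Δ1 h=1 f=0 k=1 clk=0 j=0 e=0 a=1 m=0 d=0 g=1 c=0 b=0
t8.Δ0 h=1 f=0 k=1 clk=0 j=0 e=0 a=1 m=0 d=0 g=1 c=0 b=0
t8.Δ1 h=1 f=0 k=1 clk=1 j=0 e=0 a=1 m=0 d=0 g=1 c=0 b=0
t8.Δ2 h=1 f=0 k=1 clk=1 j=0 e=0 a=1 m=0 d=0 g=1 c=1 b=0
t8.Δ3 h=1 f=0 k=1 clk=1 j=0 e=0 a=1 m=0 d=0 g=1 c=1 b=1
t9.Δ0 h=1 f=0 k=1 clk=1 j=0 e=0 a=1 m=0 d=0 g=1 c=1 b=1
t9.Δ1 h=1 f=0 k=1 clk=0 j=0 e=0 a=1 m=0 d=0 g=1 c=1 b=1
t10.Δ0 h=1 f=0 k=1 clk=0 j=0 e=0 a=1 m=0 d=0 g=1 c=1 b=1
t10.Δ1 h=1 f=0 k=1 clk=1 j=0 e=0 a=1 m=0 d=0 g=1 c=1 b=1
t10.Δ2 h=1 f=0 k=1 clk=1 j=0 e=0 a=1 m=0 d=0 g=1 c=0 b=1
t10.Δ3 h=1 f=0 k=1 clk=1 j=0 e=0 a=1 m=0 d=0 g=1 c=0 b=0
t11.Δ0 h=1 f=0 k=1 clk=1 j=0 e=0 a=1 m=0 d=0 g=1 c=0 b=0
t11.Δ1 h=1 f=0 k=1 clk=0 j=0 e=0 a=1 m=0 d=0 g=1 c=0 b=0
t12.Δ0 h=1 f=0 k=1 clk=0 j=0 e=0 a=1 m=0 d=0 g=1 c=0 b=0
t12.Δ1 h=1 f=0 k=1 clk=1 j=0 e=0 a=1 m=0 d=0 g=1 c=0 b=0
t12.Δ2 h=1 f=0 k=1 clk=1 j=0 e=0 a=1 m=0 d=0 g=1 c=1 b=0
t12.Δ3 h=1 f=0 k=1 clk=1 j=0 e=0 a=1 m=0 d=0 g=1 c=1 b=1
t13.Δ0 h=1 f=0 k=1 clk=1 j=0 e=0 a=1 m=0 d=0 g=1 c=1 b=1
t13.Δ1 h=1 f=0 k=1 clk=0 j=0 e=0 a=1 m=0 d=0 g=1 c=1 b=1
t14.Δ0 h=1 f=0 k=1 clk=0 j=0 e=0 a=1 m=0 d=0 g=1 c=1 b=1
t14.Δ1 h=1 f=0 k=1 clk=1 j=0 e=0 a=1 m=0 d=0 g=1 c=1 b=1
t14.Δ2 h=1 f=0 k=1 clk=1 j=0 e=0 a=1 m=0 d=0 g=1 c=0 b=1
t14.Δ3 h=1 f=0 k=1 clk=1 j=0 e=0 a=1 m=0 d=0 g=1 c=0 b=0
t15.Δ0 h=1 f=0 k=1 clk=1 j=0 e=0 a=1 m=0 d=0 g=1 c=0 b=0
t15.Δ1 h=1 f=0 k=1 clk=0 j=0 e=0 a=1 m=0 d=0 g=1 c=0 b=0
t16.Δ0 h=1 f=0 k=1 clk=0 j=0 e=0 a=1 m=0 d=0 g=1 c=0 b=0
t16.Δ1 h=1 f=0 k=1 clk=1 j=0 e=0 a=1 m=0 d=0 g=1 c=0 b=0
t16.Δ2 h=1 f=0 k=1 clk=1 j=0 e=0 a=1 m=0 d=0 g=1 c=1 b=0
t16.Δ3 h=1 f=0 k=1 clk=1 j=0 e=0 a=1 m=0 d=0 g=1 c=1 b=1
t17.Δ0 h=1 f=0 k=1 clk=1 j=0 e=0 a=1 m=0 d=0 g=1 c=1 b=1
t17.Δ1 h=1 f=0 k=1 clk=0 j=0 e=0 a=1 m=0 d=0 g=1 c=1 b=1
t18.Δ0 h=1 f=0 k=1 clk=0 j=0 e=0 a=1 m=0 d=0 g=1 c=1 b=1
t18.Δ1 h=1 f=0 k=1 clk=1 j=0 e=0 a=1 m=0 d=0 g=1 c=1 b=1
t18.Δ2 h=1 f=0 k=1 clk=1 j=0 e=0 a=1 m=0 d=0 g=1 c=0 b=1
t18.Δ3 h=1 f=0 k=1 clk=1 j=0 e=0 a=1 m=0 d=0 g=1 c=0 b=0
t19.Δ0 h=1 f=0 k=1 clk=1 j=0 e=0 a=1 m=0 d=0 g=1 c=0 b=0
t19.Δ1 h=1 f=0 k=1 clk=0 j=0 e=0 a=1 m=0 d=0 g=1 c=0 b=0

0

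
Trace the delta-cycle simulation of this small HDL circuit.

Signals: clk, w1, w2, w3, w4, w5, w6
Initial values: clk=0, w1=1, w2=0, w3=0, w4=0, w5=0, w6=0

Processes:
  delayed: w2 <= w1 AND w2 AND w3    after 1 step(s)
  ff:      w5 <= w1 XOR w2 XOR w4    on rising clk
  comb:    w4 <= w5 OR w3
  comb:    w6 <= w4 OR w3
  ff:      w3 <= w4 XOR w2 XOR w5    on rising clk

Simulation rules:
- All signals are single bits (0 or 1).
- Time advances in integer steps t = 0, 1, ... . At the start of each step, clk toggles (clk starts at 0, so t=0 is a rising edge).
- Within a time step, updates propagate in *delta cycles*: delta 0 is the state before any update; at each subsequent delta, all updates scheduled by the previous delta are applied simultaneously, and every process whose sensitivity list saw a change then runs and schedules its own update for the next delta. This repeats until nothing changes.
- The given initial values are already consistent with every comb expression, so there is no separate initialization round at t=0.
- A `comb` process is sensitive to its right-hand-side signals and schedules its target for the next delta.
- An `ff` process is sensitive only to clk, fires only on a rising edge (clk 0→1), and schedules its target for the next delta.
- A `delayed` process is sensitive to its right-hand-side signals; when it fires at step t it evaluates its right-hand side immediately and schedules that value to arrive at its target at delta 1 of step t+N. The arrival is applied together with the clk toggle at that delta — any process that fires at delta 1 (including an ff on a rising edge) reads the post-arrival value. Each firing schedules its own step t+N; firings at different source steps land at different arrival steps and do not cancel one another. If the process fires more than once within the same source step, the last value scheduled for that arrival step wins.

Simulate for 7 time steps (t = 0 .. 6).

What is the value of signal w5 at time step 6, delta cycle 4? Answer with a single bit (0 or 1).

t0.Δ0 w1=1 w3=0 w5=0 clk=0 w4=0 w6=0 w2=0
t0.Δ1 w1=1 w3=0 w5=0 clk=1 w4=0 w6=0 w2=0
t0.Δ2 w1=1 w3=0 w5=1 clk=1 w4=0 w6=0 w2=0
t0.Δ3 w1=1 w3=0 w5=1 clk=1 w4=1 w6=0 w2=0
t0.Δ4 w1=1 w3=0 w5=1 clk=1 w4=1 w6=1 w2=0
t1.Δ0 w1=1 w3=0 w5=1 clk=1 w4=1 w6=1 w2=0
t1.Δ1 w1=1 w3=0 w5=1 clk=0 w4=1 w6=1 w2=0
t2.Δ0 w1=1 w3=0 w5=1 clk=0 w4=1 w6=1 w2=0
t2.Δ1 w1=1 w3=0 w5=1 clk=1 w4=1 w6=1 w2=0
t2.Δ2 w1=1 w3=0 w5=0 clk=1 w4=1 w6=1 w2=0
t2.Δ3 w1=1 w3=0 w5=0 clk=1 w4=0 w6=1 w2=0
t2.Δ4 w1=1 w3=0 w5=0 clk=1 w4=0 w6=0 w2=0
t3.Δ0 w1=1 w3=0 w5=0 clk=1 w4=0 w6=0 w2=0
t3.Δ1 w1=1 w3=0 w5=0 clk=0 w4=0 w6=0 w2=0
t4.Δ0 w1=1 w3=0 w5=0 clk=0 w4=0 w6=0 w2=0
t4.Δ1 w1=1 w3=0 w5=0 clk=1 w4=0 w6=0 w2=0
t4.Δ2 w1=1 w3=0 w5=1 clk=1 w4=0 w6=0 w2=0
t4.Δ3 w1=1 w3=0 w5=1 clk=1 w4=1 w6=0 w2=0
t4.Δ4 w1=1 w3=0 w5=1 clk=1 w4=1 w6=1 w2=0
t5.Δ0 w1=1 w3=0 w5=1 clk=1 w4=1 w6=1 w2=0
t5.Δ1 w1=1 w3=0 w5=1 clk=0 w4=1 w6=1 w2=0
t6.Δ0 w1=1 w3=0 w5=1 clk=0 w4=1 w6=1 w2=0
t6.Δ1 w1=1 w3=0 w5=1 clk=1 w4=1 w6=1 w2=0
t6.Δ2 w1=1 w3=0 w5=0 clk=1 w4=1 w6=1 w2=0
t6.Δ3 w1=1 w3=0 w5=0 clk=1 w4=0 w6=1 w2=0
t6.Δ4 w1=1 w3=0 w5=0 clk=1 w4=0 w6=0 w2=0

0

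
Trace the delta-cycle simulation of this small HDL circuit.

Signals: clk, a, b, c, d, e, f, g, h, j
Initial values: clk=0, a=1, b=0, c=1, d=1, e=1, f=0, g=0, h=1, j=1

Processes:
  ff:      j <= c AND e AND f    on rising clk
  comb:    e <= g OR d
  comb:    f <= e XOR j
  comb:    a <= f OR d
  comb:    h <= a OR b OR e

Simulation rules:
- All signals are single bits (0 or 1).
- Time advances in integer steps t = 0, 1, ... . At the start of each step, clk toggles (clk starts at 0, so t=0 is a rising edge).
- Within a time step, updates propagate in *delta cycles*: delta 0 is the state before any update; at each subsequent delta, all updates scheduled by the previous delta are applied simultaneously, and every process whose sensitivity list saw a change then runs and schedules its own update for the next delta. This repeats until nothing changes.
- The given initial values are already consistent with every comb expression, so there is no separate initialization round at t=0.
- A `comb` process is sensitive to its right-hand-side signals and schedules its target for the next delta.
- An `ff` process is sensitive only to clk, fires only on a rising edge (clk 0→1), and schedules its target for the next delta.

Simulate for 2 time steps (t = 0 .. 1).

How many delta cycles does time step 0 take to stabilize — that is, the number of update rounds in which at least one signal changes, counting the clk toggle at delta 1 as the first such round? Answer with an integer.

t0.Δ0 clk=0 d=1 g=0 h=1 j=1 b=0 f=0 a=1 e=1 c=1
t0.Δ1 clk=1 d=1 g=0 h=1 j=1 b=0 f=0 a=1 e=1 c=1
t0.Δ2 clk=1 d=1 g=0 h=1 j=0 b=0 f=0 a=1 e=1 c=1
t0.Δ3 clk=1 d=1 g=0 h=1 j=0 b=0 f=1 a=1 e=1 c=1
t1.Δ0 clk=1 d=1 g=0 h=1 j=0 b=0 f=1 a=1 e=1 c=1
t1.Δ1 clk=0 d=1 g=0 h=1 j=0 b=0 f=1 a=1 e=1 c=1

3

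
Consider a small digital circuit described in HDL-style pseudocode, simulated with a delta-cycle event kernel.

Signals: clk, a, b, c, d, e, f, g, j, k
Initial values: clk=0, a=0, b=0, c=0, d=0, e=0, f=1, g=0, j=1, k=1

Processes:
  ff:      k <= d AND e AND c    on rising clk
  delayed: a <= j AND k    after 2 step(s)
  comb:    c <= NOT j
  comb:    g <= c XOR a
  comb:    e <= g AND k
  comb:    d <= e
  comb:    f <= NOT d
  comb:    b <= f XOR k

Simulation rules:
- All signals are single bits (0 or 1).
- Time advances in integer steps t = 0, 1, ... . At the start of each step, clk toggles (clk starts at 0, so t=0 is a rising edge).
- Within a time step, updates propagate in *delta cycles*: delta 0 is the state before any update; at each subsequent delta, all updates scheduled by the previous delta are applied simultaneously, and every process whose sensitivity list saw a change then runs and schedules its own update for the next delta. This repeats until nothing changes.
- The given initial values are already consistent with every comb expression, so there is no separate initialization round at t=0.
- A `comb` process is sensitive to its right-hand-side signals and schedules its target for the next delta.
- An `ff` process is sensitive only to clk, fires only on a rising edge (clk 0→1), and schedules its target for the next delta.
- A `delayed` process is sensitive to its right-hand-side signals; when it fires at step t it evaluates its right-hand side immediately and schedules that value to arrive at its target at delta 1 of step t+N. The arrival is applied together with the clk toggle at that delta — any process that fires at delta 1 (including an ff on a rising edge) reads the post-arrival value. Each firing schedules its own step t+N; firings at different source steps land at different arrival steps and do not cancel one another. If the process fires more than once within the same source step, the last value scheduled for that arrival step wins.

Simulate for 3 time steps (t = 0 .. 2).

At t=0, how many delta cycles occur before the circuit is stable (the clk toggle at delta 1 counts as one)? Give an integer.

3

[bits: e,d,b,g,c,j,k,clk,a,f]
t=0: Δ0=0000011001 Δ1=0000011101 Δ2=0000010101 Δ3=0010010101 | 3Δ
t=1: Δ0=0010010101 Δ1=0010010001 | 1Δ
t=2: Δ0=0010010001 Δ1=0010010101 | 1Δ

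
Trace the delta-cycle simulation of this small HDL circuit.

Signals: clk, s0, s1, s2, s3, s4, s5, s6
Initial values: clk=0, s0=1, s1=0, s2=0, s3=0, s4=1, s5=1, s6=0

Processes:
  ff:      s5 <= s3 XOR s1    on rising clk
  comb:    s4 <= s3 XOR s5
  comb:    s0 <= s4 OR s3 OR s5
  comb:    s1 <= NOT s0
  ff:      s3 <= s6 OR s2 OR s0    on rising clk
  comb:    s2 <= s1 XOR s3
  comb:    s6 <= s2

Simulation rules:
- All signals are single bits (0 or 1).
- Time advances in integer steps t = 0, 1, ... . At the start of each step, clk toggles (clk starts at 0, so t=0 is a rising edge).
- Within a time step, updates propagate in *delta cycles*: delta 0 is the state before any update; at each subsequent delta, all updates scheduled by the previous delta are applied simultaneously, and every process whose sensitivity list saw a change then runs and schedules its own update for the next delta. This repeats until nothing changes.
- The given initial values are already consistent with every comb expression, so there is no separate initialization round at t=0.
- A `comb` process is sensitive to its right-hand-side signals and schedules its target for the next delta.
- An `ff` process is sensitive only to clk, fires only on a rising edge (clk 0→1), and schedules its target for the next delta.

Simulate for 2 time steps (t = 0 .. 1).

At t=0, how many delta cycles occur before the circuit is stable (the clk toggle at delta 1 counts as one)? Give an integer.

4

t=0 Δ0: s1=0 s2=0 s6=0 s0=1 s3=0 s5=1 s4=1 clk=0
  Δ1: clk:0→1
  Δ2: s3:0→1, s5:1→0
  Δ3: s2:0→1
  Δ4: s6:0→1
  (4Δ to stable)
t=1 Δ0: s1=0 s2=1 s6=1 s0=1 s3=1 s5=0 s4=1 clk=1
  Δ1: clk:1→0
  (1Δ to stable)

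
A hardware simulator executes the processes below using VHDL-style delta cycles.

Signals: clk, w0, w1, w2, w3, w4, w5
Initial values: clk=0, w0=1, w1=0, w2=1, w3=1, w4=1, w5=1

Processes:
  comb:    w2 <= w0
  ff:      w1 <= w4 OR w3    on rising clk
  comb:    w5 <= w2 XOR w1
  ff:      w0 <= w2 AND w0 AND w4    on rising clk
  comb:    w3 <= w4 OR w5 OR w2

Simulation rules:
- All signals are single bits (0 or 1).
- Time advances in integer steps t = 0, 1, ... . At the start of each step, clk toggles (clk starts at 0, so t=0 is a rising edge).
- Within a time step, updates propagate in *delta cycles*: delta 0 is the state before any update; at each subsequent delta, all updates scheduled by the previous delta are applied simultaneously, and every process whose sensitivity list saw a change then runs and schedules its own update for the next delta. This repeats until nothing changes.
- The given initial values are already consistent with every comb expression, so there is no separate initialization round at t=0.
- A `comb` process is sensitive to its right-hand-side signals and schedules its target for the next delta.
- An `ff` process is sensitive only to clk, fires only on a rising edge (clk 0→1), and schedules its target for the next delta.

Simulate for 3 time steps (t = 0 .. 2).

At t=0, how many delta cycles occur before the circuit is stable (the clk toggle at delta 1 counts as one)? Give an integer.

t0.Δ0 clk=0 w3=1 w1=0 w5=1 w4=1 w2=1 w0=1
t0.Δ1 clk=1 w3=1 w1=0 w5=1 w4=1 w2=1 w0=1
t0.Δ2 clk=1 w3=1 w1=1 w5=1 w4=1 w2=1 w0=1
t0.Δ3 clk=1 w3=1 w1=1 w5=0 w4=1 w2=1 w0=1
t1.Δ0 clk=1 w3=1 w1=1 w5=0 w4=1 w2=1 w0=1
t1.Δ1 clk=0 w3=1 w1=1 w5=0 w4=1 w2=1 w0=1
t2.Δ0 clk=0 w3=1 w1=1 w5=0 w4=1 w2=1 w0=1
t2.Δ1 clk=1 w3=1 w1=1 w5=0 w4=1 w2=1 w0=1

3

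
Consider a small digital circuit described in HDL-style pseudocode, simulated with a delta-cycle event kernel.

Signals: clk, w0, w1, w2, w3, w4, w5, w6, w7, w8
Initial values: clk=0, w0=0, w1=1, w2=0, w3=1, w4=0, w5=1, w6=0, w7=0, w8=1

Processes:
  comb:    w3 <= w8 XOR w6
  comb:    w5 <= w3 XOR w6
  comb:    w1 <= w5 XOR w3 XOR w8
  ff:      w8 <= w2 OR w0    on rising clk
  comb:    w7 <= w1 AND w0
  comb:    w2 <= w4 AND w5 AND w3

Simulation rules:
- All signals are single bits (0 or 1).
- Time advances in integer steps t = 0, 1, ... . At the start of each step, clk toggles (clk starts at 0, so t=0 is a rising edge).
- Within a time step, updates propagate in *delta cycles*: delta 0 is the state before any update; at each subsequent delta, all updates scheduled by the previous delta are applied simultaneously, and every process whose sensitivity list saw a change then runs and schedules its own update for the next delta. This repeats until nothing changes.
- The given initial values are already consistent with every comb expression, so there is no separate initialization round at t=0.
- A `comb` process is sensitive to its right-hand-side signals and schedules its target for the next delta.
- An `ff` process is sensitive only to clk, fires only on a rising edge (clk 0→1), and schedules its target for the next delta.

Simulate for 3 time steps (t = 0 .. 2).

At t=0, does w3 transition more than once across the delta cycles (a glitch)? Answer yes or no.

no

t=0 Δ0: w4=0 clk=0 w8=1 w3=1 w0=0 w6=0 w2=0 w1=1 w7=0 w5=1
  Δ1: clk:0→1
  Δ2: w8:1→0
  Δ3: w3:1→0, w1:1→0
  Δ4: w1:0→1, w5:1→0
  Δ5: w1:1→0
  (5Δ to stable)
t=1 Δ0: w4=0 clk=1 w8=0 w3=0 w0=0 w6=0 w2=0 w1=0 w7=0 w5=0
  Δ1: clk:1→0
  (1Δ to stable)
t=2 Δ0: w4=0 clk=0 w8=0 w3=0 w0=0 w6=0 w2=0 w1=0 w7=0 w5=0
  Δ1: clk:0→1
  (1Δ to stable)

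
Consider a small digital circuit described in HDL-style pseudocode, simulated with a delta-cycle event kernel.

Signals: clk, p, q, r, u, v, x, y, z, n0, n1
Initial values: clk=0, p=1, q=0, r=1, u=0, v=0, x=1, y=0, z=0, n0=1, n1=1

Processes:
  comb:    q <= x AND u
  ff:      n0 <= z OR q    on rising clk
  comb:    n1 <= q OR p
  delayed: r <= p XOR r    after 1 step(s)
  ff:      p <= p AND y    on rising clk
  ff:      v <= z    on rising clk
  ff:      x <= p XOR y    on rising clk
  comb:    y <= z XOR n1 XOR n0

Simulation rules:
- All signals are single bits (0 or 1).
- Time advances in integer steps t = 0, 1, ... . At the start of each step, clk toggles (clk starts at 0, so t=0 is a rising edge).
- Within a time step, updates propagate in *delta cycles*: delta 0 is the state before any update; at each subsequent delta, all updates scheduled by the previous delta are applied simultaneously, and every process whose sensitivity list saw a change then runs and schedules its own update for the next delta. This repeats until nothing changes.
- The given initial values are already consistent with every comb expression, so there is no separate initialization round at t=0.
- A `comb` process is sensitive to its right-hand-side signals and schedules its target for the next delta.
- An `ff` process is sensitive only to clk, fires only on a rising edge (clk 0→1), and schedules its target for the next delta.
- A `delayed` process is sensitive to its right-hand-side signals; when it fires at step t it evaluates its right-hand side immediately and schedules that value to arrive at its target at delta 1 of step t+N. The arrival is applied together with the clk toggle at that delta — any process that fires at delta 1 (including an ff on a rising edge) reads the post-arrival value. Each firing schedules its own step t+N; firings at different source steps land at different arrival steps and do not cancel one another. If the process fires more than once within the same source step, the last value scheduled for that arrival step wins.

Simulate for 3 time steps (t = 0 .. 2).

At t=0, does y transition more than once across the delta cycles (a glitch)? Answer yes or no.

yes

t=0 Δ0: u=0 x=1 v=0 n0=1 r=1 p=1 q=0 y=0 clk=0 z=0 n1=1
  Δ1: clk:0→1
  Δ2: n0:1→0, p:1→0
  Δ3: y:0→1, n1:1→0
  Δ4: y:1→0
  (4Δ to stable)
t=1 Δ0: u=0 x=1 v=0 n0=0 r=1 p=0 q=0 y=0 clk=1 z=0 n1=0
  Δ1: clk:1→0
  (1Δ to stable)
t=2 Δ0: u=0 x=1 v=0 n0=0 r=1 p=0 q=0 y=0 clk=0 z=0 n1=0
  Δ1: clk:0→1
  Δ2: x:1→0
  (2Δ to stable)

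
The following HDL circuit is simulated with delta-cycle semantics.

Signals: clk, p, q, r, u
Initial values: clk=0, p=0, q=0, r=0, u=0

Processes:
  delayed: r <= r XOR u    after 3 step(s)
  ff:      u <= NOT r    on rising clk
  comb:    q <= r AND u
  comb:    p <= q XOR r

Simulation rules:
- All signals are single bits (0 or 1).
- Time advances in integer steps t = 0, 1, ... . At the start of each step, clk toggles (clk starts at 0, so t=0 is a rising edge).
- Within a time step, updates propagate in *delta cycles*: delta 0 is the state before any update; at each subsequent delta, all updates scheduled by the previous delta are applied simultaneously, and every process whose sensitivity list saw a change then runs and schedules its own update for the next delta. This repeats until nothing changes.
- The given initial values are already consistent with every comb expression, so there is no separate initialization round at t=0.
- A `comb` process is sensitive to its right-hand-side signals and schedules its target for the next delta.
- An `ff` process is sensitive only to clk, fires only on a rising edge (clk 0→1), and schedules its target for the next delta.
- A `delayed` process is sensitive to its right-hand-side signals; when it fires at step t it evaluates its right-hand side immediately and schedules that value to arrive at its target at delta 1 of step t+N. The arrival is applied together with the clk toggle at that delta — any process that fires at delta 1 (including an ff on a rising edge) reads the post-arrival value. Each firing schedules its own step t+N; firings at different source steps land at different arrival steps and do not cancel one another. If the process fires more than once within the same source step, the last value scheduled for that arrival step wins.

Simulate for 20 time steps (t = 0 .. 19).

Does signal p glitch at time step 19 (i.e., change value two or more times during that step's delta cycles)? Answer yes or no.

yes

[bits: clk,u,p,q,r]
t=0: Δ0=00000 Δ1=10000 Δ2=11000 | 2Δ
t=1: Δ0=11000 Δ1=01000 | 1Δ
t=2: Δ0=01000 Δ1=11000 | 1Δ
t=3: Δ0=11000 Δ1=01001 Δ2=01111 Δ3=01011 | 3Δ
t=4: Δ0=01011 Δ1=11011 Δ2=10011 Δ3=10001 Δ4=10101 | 4Δ
t=5: Δ0=10101 Δ1=00101 | 1Δ
t=6: Δ0=00101 Δ1=10100 Δ2=11000 | 2Δ
t=7: Δ0=11000 Δ1=01001 Δ2=01111 Δ3=01011 | 3Δ
t=8: Δ0=01011 Δ1=11011 Δ2=10011 Δ3=10001 Δ4=10101 | 4Δ
t=9: Δ0=10101 Δ1=00101 | 1Δ
t=10: Δ0=00101 Δ1=10100 Δ2=11000 | 2Δ
t=11: Δ0=11000 Δ1=01001 Δ2=01111 Δ3=01011 | 3Δ
t=12: Δ0=01011 Δ1=11011 Δ2=10011 Δ3=10001 Δ4=10101 | 4Δ
t=13: Δ0=10101 Δ1=00101 | 1Δ
t=14: Δ0=00101 Δ1=10100 Δ2=11000 | 2Δ
t=15: Δ0=11000 Δ1=01001 Δ2=01111 Δ3=01011 | 3Δ
t=16: Δ0=01011 Δ1=11011 Δ2=10011 Δ3=10001 Δ4=10101 | 4Δ
t=17: Δ0=10101 Δ1=00101 | 1Δ
t=18: Δ0=00101 Δ1=10100 Δ2=11000 | 2Δ
t=19: Δ0=11000 Δ1=01001 Δ2=01111 Δ3=01011 | 3Δ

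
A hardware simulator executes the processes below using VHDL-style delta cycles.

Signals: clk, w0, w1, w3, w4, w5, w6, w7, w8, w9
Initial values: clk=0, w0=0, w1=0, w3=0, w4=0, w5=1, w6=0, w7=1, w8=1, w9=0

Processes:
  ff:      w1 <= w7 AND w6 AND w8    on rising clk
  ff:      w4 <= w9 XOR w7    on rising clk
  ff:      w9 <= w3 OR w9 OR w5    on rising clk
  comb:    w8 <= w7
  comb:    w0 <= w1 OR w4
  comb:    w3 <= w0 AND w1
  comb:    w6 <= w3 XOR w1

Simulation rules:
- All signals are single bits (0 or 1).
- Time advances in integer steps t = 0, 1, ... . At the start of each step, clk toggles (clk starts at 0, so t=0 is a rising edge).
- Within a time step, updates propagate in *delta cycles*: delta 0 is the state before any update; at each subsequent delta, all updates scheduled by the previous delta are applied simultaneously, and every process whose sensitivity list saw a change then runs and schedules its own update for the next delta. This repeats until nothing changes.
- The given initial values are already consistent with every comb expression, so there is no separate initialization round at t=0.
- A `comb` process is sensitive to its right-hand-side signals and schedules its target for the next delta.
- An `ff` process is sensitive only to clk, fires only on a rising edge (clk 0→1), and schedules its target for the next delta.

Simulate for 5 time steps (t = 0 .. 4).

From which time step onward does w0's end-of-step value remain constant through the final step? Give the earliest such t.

[bits: w4,w3,w9,w1,w6,w0,w8,w7,clk,w5]
t=0: Δ0=0000001101 Δ1=0000001111 Δ2=1010001111 Δ3=1010011111 | 3Δ
t=1: Δ0=1010011111 Δ1=1010011101 | 1Δ
t=2: Δ0=1010011101 Δ1=1010011111 Δ2=0010011111 Δ3=0010001111 | 3Δ
t=3: Δ0=0010001111 Δ1=0010001101 | 1Δ
t=4: Δ0=0010001101 Δ1=0010001111 | 1Δ

2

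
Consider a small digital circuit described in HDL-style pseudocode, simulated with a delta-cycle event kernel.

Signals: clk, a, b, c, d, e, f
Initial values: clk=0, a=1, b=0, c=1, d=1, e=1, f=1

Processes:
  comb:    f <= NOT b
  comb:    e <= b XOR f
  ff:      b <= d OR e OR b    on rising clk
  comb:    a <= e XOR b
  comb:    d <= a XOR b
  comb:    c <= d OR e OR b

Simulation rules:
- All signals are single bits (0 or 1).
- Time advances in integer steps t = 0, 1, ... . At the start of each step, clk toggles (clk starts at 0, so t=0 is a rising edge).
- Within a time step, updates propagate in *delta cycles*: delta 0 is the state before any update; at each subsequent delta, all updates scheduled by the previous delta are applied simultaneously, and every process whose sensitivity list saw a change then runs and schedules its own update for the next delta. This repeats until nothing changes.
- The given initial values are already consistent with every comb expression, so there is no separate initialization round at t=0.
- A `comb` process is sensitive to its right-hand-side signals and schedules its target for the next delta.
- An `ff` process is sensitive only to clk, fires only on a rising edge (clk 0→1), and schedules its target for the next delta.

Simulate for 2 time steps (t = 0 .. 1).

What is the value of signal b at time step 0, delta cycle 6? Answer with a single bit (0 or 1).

1

t0.Δ0 e=1 f=1 c=1 a=1 clk=0 b=0 d=1
t0.Δ1 e=1 f=1 c=1 a=1 clk=1 b=0 d=1
t0.Δ2 e=1 f=1 c=1 a=1 clk=1 b=1 d=1
t0.Δ3 e=0 f=0 c=1 a=0 clk=1 b=1 d=0
t0.Δ4 e=1 f=0 c=1 a=1 clk=1 b=1 d=1
t0.Δ5 e=1 f=0 c=1 a=0 clk=1 b=1 d=0
t0.Δ6 e=1 f=0 c=1 a=0 clk=1 b=1 d=1
t1.Δ0 e=1 f=0 c=1 a=0 clk=1 b=1 d=1
t1.Δ1 e=1 f=0 c=1 a=0 clk=0 b=1 d=1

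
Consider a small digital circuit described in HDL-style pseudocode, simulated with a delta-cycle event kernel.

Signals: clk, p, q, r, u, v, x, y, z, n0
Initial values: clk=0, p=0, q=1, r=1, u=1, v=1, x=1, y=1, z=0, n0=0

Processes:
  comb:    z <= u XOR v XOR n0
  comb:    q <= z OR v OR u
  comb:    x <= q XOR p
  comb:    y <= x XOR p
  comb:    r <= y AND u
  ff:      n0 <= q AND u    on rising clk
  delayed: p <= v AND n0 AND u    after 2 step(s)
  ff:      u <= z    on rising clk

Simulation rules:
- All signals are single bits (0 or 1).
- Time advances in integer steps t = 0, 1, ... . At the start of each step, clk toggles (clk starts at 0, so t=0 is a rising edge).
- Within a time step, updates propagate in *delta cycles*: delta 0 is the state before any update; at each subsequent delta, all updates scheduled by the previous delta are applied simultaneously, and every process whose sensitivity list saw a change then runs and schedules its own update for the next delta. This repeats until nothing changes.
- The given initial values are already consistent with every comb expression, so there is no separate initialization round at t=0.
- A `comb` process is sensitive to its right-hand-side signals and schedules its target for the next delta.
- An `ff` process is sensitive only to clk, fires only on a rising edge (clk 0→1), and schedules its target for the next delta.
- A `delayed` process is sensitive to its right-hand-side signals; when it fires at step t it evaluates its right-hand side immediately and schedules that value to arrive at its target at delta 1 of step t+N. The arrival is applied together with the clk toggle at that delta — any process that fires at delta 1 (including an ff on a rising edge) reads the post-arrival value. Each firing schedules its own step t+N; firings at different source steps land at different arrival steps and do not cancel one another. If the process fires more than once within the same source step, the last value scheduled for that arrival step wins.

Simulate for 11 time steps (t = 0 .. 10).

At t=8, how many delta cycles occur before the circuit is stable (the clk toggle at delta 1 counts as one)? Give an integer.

3

[bits: u,y,r,n0,clk,q,v,p,z,x]
t=0: Δ0=1110011001 Δ1=1110111001 Δ2=0111111001 Δ3=0101111001 | 3Δ
t=1: Δ0=0101111001 Δ1=0101011001 | 1Δ
t=2: Δ0=0101011001 Δ1=0101111001 Δ2=0100111001 Δ3=0100111011 | 3Δ
t=3: Δ0=0100111011 Δ1=0100011011 | 1Δ
t=4: Δ0=0100011011 Δ1=0100111011 Δ2=1100111011 Δ3=1110111001 | 3Δ
t=5: Δ0=1110111001 Δ1=1110011001 | 1Δ
t=6: Δ0=1110011001 Δ1=1110111001 Δ2=0111111001 Δ3=0101111001 | 3Δ
t=7: Δ0=0101111001 Δ1=0101011001 | 1Δ
t=8: Δ0=0101011001 Δ1=0101111001 Δ2=0100111001 Δ3=0100111011 | 3Δ
t=9: Δ0=0100111011 Δ1=0100011011 | 1Δ
t=10: Δ0=0100011011 Δ1=0100111011 Δ2=1100111011 Δ3=1110111001 | 3Δ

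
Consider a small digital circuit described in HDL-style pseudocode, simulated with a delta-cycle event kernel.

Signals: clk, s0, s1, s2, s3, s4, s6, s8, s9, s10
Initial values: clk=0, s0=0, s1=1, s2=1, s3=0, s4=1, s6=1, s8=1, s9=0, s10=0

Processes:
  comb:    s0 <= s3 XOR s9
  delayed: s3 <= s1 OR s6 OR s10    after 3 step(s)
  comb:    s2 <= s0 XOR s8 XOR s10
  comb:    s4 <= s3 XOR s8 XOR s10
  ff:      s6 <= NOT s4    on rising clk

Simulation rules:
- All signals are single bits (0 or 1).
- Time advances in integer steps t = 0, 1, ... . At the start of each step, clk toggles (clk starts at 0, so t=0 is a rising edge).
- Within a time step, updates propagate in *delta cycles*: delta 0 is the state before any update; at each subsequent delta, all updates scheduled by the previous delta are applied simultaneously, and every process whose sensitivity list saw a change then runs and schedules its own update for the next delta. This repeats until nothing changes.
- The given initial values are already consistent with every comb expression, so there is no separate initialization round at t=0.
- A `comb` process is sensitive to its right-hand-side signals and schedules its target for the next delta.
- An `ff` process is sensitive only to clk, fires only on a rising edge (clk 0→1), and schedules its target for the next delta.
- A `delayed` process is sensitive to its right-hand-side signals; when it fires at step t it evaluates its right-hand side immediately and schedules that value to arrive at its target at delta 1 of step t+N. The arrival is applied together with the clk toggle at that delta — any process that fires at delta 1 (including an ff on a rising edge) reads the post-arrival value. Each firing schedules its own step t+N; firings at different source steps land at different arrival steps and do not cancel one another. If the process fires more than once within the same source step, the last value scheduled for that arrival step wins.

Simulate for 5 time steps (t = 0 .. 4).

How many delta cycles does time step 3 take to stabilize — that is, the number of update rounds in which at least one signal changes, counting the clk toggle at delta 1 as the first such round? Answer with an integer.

3

[bits: s9,clk,s0,s3,s4,s8,s2,s6,s1,s10]
t=0: Δ0=0000111110 Δ1=0100111110 Δ2=0100111010 | 2Δ
t=1: Δ0=0100111010 Δ1=0000111010 | 1Δ
t=2: Δ0=0000111010 Δ1=0100111010 | 1Δ
t=3: Δ0=0100111010 Δ1=0001111010 Δ2=0011011010 Δ3=0011010010 | 3Δ
t=4: Δ0=0011010010 Δ1=0111010010 Δ2=0111010110 | 2Δ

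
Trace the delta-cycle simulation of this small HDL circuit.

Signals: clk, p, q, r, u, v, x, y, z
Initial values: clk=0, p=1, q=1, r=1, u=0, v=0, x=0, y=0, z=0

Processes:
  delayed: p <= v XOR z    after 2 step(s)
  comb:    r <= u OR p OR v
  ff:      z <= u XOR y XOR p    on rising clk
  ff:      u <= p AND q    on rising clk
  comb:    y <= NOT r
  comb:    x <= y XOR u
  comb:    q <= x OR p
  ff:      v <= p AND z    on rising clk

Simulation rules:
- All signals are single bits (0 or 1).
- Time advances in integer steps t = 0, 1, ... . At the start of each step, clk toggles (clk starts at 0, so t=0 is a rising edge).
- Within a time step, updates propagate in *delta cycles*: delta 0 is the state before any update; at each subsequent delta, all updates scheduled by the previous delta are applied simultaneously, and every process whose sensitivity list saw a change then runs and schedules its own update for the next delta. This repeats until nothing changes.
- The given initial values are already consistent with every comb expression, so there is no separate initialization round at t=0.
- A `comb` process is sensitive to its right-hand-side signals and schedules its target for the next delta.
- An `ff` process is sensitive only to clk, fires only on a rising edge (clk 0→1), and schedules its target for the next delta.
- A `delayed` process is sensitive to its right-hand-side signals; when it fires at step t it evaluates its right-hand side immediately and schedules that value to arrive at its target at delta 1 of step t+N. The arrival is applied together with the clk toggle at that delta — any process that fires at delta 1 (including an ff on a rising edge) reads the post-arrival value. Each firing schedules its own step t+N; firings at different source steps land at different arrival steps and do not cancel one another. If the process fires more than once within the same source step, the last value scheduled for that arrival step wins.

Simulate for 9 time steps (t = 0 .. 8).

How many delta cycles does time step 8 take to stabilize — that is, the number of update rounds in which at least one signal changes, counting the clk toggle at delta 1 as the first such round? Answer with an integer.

[bits: z,p,u,y,v,x,r,clk,q]
t=0: Δ0=010000101 Δ1=010000111 Δ2=111000111 Δ3=111001111 | 3Δ
t=1: Δ0=111001111 Δ1=111001101 | 1Δ
t=2: Δ0=111001101 Δ1=111001111 Δ2=011011111 | 2Δ
t=3: Δ0=011011111 Δ1=011011101 | 1Δ
t=4: Δ0=011011101 Δ1=011011111 Δ2=011001111 | 2Δ
t=5: Δ0=011001111 Δ1=011001101 | 1Δ
t=6: Δ0=011001101 Δ1=001001111 Δ2=100001111 Δ3=100000011 Δ4=100100010 Δ5=100101010 Δ6=100101011 | 6Δ
t=7: Δ0=100101011 Δ1=100101001 | 1Δ
t=8: Δ0=100101001 Δ1=110101011 Δ2=011111111 Δ3=011010111 Δ4=011011111 | 4Δ

4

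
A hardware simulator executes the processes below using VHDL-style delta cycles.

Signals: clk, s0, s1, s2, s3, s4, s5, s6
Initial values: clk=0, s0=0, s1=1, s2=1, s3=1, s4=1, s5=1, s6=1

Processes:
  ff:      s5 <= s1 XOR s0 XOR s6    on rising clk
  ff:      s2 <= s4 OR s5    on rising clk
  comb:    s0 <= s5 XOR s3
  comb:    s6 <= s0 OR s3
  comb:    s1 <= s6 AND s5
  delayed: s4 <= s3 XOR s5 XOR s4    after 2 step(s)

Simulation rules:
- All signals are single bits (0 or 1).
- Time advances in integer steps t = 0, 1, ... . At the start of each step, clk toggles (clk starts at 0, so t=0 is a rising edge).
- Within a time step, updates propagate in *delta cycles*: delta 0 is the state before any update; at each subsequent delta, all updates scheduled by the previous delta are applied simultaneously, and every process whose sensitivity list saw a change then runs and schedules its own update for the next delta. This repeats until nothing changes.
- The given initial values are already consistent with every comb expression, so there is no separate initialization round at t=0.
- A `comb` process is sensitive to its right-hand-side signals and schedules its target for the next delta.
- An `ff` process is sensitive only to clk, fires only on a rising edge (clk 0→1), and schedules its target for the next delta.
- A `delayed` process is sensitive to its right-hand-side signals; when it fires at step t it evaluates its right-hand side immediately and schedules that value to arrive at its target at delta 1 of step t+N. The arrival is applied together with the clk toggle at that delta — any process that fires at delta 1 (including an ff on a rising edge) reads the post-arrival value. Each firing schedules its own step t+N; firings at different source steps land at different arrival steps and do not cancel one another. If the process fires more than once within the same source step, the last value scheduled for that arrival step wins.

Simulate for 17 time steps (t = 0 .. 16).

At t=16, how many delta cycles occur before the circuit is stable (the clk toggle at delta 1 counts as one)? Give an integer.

2

t=0 Δ0: s3=1 s1=1 s5=1 clk=0 s6=1 s4=1 s2=1 s0=0
  Δ1: clk:0→1
  Δ2: s5:1→0
  Δ3: s1:1→0, s0:0→1
  (3Δ to stable)
t=1 Δ0: s3=1 s1=0 s5=0 clk=1 s6=1 s4=1 s2=1 s0=1
  Δ1: clk:1→0
  (1Δ to stable)
t=2 Δ0: s3=1 s1=0 s5=0 clk=0 s6=1 s4=1 s2=1 s0=1
  Δ1: clk:0→1, s4:1→0
  Δ2: s2:1→0
  (2Δ to stable)
t=3 Δ0: s3=1 s1=0 s5=0 clk=1 s6=1 s4=0 s2=0 s0=1
  Δ1: clk:1→0
  (1Δ to stable)
t=4 Δ0: s3=1 s1=0 s5=0 clk=0 s6=1 s4=0 s2=0 s0=1
  Δ1: clk:0→1, s4:0→1
  Δ2: s2:0→1
  (2Δ to stable)
t=5 Δ0: s3=1 s1=0 s5=0 clk=1 s6=1 s4=1 s2=1 s0=1
  Δ1: clk:1→0
  (1Δ to stable)
t=6 Δ0: s3=1 s1=0 s5=0 clk=0 s6=1 s4=1 s2=1 s0=1
  Δ1: clk:0→1, s4:1→0
  Δ2: s2:1→0
  (2Δ to stable)
t=7 Δ0: s3=1 s1=0 s5=0 clk=1 s6=1 s4=0 s2=0 s0=1
  Δ1: clk:1→0
  (1Δ to stable)
t=8 Δ0: s3=1 s1=0 s5=0 clk=0 s6=1 s4=0 s2=0 s0=1
  Δ1: clk:0→1, s4:0→1
  Δ2: s2:0→1
  (2Δ to stable)
t=9 Δ0: s3=1 s1=0 s5=0 clk=1 s6=1 s4=1 s2=1 s0=1
  Δ1: clk:1→0
  (1Δ to stable)
t=10 Δ0: s3=1 s1=0 s5=0 clk=0 s6=1 s4=1 s2=1 s0=1
  Δ1: clk:0→1, s4:1→0
  Δ2: s2:1→0
  (2Δ to stable)
t=11 Δ0: s3=1 s1=0 s5=0 clk=1 s6=1 s4=0 s2=0 s0=1
  Δ1: clk:1→0
  (1Δ to stable)
t=12 Δ0: s3=1 s1=0 s5=0 clk=0 s6=1 s4=0 s2=0 s0=1
  Δ1: clk:0→1, s4:0→1
  Δ2: s2:0→1
  (2Δ to stable)
t=13 Δ0: s3=1 s1=0 s5=0 clk=1 s6=1 s4=1 s2=1 s0=1
  Δ1: clk:1→0
  (1Δ to stable)
t=14 Δ0: s3=1 s1=0 s5=0 clk=0 s6=1 s4=1 s2=1 s0=1
  Δ1: clk:0→1, s4:1→0
  Δ2: s2:1→0
  (2Δ to stable)
t=15 Δ0: s3=1 s1=0 s5=0 clk=1 s6=1 s4=0 s2=0 s0=1
  Δ1: clk:1→0
  (1Δ to stable)
t=16 Δ0: s3=1 s1=0 s5=0 clk=0 s6=1 s4=0 s2=0 s0=1
  Δ1: clk:0→1, s4:0→1
  Δ2: s2:0→1
  (2Δ to stable)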